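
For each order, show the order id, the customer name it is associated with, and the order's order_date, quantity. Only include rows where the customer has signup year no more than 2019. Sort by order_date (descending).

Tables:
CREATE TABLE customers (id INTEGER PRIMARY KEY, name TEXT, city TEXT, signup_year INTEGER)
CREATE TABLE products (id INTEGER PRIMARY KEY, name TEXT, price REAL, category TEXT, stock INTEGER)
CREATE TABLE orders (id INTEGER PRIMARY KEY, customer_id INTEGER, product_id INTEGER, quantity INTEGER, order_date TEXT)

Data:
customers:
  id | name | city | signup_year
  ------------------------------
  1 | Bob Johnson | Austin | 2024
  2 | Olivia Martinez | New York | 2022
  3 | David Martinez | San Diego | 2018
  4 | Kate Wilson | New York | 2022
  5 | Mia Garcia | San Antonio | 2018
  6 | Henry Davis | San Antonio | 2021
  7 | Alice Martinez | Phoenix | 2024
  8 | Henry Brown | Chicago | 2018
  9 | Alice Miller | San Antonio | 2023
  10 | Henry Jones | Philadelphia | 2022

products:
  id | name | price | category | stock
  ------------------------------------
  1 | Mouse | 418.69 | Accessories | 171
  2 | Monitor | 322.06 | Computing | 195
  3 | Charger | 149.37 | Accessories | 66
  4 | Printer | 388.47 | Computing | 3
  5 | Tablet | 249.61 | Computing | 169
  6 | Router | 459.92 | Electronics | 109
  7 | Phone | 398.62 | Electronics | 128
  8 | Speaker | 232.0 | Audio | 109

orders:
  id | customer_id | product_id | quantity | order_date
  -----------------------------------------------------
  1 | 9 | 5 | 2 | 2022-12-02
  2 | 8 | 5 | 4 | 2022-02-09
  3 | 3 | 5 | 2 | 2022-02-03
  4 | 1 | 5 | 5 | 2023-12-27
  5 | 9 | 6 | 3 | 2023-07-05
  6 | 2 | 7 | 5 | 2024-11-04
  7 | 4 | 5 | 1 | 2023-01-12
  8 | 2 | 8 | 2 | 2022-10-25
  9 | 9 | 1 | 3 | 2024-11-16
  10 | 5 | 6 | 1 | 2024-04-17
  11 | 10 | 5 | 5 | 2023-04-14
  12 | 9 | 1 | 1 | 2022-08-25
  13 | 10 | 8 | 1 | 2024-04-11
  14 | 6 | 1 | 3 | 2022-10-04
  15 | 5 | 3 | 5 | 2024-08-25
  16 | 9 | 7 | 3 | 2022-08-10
SELECT c.id, p.name AS customer, c.order_date, c.quantity FROM orders c JOIN customers p ON c.customer_id = p.id WHERE p.signup_year <= 2019 ORDER BY c.order_date DESC

Execution result:
id | customer | order_date | quantity
15 | Mia Garcia | 2024-08-25 | 5
10 | Mia Garcia | 2024-04-17 | 1
2 | Henry Brown | 2022-02-09 | 4
3 | David Martinez | 2022-02-03 | 2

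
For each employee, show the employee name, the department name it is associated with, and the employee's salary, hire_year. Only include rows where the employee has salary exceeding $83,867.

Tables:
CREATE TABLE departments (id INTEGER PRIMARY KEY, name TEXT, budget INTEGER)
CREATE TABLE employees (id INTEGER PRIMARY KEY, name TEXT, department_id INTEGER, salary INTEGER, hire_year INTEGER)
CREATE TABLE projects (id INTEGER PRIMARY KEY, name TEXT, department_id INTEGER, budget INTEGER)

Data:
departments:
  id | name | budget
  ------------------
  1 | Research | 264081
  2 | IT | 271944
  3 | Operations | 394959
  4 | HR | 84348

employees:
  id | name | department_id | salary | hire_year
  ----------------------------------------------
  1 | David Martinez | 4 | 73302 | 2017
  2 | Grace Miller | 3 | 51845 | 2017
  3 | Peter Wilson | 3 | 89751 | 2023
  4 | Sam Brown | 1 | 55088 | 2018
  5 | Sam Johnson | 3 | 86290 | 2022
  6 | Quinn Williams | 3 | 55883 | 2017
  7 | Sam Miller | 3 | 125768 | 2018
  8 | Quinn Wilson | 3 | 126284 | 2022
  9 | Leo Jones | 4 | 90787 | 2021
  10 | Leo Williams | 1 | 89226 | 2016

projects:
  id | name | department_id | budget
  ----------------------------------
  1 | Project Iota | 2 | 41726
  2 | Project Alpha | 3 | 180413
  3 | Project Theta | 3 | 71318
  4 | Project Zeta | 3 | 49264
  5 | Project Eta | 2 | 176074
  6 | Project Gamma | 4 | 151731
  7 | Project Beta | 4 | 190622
SELECT c.name, p.name AS department, c.salary, c.hire_year FROM employees c JOIN departments p ON c.department_id = p.id WHERE c.salary > 83867

Execution result:
name | department | salary | hire_year
Peter Wilson | Operations | 89751 | 2023
Sam Johnson | Operations | 86290 | 2022
Sam Miller | Operations | 125768 | 2018
Quinn Wilson | Operations | 126284 | 2022
Leo Jones | HR | 90787 | 2021
Leo Williams | Research | 89226 | 2016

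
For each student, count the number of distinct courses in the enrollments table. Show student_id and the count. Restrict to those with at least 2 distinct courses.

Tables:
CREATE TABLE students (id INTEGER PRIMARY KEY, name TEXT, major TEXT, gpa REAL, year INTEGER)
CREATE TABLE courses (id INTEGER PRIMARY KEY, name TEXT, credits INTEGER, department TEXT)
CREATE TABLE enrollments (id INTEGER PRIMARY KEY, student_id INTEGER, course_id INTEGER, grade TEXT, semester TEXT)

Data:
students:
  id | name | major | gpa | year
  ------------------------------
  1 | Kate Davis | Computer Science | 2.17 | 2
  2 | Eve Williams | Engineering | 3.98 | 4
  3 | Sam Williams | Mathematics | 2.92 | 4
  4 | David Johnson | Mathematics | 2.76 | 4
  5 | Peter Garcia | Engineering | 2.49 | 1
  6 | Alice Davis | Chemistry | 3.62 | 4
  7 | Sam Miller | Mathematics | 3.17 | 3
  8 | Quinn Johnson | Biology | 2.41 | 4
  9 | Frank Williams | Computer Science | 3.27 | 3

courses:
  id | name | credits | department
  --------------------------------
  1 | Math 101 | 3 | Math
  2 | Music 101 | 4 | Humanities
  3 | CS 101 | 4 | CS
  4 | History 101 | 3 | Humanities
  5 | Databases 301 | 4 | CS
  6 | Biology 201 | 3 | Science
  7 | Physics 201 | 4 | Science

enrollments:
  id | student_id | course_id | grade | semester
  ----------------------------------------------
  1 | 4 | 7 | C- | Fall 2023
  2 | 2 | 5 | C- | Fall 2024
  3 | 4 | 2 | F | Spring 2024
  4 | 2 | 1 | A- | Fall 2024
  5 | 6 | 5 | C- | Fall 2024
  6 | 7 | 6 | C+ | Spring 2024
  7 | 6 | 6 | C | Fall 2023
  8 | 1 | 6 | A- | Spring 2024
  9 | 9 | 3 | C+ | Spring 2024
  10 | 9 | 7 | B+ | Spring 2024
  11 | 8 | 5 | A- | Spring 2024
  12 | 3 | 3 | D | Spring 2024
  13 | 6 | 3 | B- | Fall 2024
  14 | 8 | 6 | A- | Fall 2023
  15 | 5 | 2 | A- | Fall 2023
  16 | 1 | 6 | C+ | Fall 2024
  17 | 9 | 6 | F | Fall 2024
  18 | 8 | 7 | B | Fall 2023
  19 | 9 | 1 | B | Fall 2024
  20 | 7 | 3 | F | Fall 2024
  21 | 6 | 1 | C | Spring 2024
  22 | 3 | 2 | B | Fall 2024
SELECT student_id, COUNT(DISTINCT course_id) AS distinct_course_count FROM enrollments GROUP BY student_id HAVING COUNT(DISTINCT course_id) >= 2

Execution result:
student_id | distinct_course_count
2 | 2
3 | 2
4 | 2
6 | 4
7 | 2
8 | 3
9 | 4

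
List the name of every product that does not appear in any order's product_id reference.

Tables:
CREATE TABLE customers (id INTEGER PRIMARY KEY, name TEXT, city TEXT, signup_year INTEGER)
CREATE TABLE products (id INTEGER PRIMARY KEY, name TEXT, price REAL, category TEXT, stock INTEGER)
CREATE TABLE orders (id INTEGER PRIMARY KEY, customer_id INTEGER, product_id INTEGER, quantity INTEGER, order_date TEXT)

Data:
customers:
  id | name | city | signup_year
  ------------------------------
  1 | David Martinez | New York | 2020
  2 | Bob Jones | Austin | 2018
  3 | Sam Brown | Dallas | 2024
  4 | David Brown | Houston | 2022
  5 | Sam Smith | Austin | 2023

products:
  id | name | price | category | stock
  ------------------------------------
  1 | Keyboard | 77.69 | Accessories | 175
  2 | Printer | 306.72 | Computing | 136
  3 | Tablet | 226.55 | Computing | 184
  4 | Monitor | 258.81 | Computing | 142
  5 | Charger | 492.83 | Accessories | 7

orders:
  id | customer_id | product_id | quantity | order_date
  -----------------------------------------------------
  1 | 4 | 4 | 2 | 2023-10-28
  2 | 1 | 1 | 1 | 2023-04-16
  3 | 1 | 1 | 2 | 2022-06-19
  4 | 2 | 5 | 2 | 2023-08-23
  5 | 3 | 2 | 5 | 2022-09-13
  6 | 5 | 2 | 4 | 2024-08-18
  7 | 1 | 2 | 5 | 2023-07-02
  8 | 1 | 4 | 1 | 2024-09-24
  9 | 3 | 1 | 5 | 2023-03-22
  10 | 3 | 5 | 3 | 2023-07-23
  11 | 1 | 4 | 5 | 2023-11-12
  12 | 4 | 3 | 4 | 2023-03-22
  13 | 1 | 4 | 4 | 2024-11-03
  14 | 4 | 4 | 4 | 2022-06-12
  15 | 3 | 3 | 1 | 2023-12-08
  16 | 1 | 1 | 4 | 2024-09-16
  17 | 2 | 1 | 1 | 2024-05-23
SELECT p.name FROM products p LEFT JOIN orders c ON c.product_id = p.id WHERE c.id IS NULL

Execution result:
(no rows)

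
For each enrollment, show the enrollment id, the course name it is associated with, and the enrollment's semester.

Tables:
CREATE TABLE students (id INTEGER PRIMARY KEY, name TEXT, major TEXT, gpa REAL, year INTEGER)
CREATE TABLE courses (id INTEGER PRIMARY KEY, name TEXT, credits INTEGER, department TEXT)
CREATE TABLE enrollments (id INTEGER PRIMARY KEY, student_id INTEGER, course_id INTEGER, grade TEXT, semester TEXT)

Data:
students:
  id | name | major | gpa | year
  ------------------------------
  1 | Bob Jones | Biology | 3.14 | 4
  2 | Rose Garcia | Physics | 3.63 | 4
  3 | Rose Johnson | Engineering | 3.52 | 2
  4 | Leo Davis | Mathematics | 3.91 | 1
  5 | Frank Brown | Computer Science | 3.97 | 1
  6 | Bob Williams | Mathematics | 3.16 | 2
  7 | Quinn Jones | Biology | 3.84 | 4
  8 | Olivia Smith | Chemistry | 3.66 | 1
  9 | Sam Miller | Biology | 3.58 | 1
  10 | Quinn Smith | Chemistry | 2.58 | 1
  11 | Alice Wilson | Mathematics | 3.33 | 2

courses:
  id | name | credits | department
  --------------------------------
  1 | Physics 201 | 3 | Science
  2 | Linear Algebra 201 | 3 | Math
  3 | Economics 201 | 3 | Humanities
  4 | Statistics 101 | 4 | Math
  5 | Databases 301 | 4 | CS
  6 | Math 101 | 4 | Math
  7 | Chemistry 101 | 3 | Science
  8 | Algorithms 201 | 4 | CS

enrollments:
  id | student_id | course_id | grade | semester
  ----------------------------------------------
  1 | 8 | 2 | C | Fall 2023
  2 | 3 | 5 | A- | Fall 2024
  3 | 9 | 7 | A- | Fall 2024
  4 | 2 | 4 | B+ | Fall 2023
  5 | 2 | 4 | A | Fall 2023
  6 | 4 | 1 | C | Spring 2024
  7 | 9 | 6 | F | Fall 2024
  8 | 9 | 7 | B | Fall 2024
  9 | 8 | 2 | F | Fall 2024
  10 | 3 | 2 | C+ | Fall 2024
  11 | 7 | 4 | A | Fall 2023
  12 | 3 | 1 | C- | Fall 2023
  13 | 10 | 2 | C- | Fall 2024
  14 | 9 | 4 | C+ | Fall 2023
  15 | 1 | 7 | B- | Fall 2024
SELECT c.id, p.name AS course, c.semester FROM enrollments c JOIN courses p ON c.course_id = p.id

Execution result:
id | course | semester
1 | Linear Algebra 201 | Fall 2023
2 | Databases 301 | Fall 2024
3 | Chemistry 101 | Fall 2024
4 | Statistics 101 | Fall 2023
5 | Statistics 101 | Fall 2023
6 | Physics 201 | Spring 2024
7 | Math 101 | Fall 2024
8 | Chemistry 101 | Fall 2024
9 | Linear Algebra 201 | Fall 2024
10 | Linear Algebra 201 | Fall 2024
11 | Statistics 101 | Fall 2023
12 | Physics 201 | Fall 2023
13 | Linear Algebra 201 | Fall 2024
14 | Statistics 101 | Fall 2023
15 | Chemistry 101 | Fall 2024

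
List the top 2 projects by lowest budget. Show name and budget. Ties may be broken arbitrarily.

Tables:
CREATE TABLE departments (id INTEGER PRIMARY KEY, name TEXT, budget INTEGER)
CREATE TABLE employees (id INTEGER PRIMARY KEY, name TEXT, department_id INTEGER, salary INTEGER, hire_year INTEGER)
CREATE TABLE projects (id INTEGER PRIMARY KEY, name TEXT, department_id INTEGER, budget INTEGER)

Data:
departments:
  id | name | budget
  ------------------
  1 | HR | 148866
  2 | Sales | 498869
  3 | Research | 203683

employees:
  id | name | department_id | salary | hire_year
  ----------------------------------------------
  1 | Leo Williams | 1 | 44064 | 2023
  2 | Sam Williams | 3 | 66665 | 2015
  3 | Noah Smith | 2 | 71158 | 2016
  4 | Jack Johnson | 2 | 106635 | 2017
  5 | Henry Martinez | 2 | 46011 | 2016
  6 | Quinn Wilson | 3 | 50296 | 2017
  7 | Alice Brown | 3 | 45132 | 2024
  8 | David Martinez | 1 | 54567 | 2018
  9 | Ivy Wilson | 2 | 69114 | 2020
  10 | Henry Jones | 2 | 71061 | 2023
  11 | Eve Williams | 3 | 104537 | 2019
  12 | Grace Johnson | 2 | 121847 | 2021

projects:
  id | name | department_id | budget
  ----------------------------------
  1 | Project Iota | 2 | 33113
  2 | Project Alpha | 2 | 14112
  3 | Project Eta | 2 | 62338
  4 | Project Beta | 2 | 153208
SELECT name, budget FROM projects ORDER BY budget ASC LIMIT 2

Execution result:
name | budget
Project Alpha | 14112
Project Iota | 33113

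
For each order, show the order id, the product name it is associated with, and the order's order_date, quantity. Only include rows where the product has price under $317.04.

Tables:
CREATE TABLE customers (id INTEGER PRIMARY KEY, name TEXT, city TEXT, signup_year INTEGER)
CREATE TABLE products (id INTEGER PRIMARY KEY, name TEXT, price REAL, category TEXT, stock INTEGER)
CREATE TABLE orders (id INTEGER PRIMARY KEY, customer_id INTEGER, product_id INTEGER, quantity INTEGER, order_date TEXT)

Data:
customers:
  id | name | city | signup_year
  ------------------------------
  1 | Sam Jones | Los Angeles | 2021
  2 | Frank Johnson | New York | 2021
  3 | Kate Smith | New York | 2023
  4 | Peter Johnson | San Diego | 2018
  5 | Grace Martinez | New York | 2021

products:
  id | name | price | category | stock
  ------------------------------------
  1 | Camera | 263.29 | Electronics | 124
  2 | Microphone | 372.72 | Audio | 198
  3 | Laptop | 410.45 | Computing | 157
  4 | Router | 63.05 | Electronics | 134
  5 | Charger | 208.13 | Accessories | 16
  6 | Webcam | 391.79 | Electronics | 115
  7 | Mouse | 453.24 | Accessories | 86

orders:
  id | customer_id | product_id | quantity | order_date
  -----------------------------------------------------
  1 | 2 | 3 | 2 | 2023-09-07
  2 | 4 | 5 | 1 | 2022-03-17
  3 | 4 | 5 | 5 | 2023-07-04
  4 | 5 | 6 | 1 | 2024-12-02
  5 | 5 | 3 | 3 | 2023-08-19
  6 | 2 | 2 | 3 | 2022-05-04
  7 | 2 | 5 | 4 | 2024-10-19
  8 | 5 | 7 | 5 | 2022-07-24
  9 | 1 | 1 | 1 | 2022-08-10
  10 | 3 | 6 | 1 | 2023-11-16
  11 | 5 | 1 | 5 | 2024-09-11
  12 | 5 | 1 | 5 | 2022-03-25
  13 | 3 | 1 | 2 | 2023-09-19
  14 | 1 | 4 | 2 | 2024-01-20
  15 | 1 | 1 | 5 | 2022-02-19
SELECT c.id, p.name AS product, c.order_date, c.quantity FROM orders c JOIN products p ON c.product_id = p.id WHERE p.price < 317.04

Execution result:
id | product | order_date | quantity
2 | Charger | 2022-03-17 | 1
3 | Charger | 2023-07-04 | 5
7 | Charger | 2024-10-19 | 4
9 | Camera | 2022-08-10 | 1
11 | Camera | 2024-09-11 | 5
12 | Camera | 2022-03-25 | 5
13 | Camera | 2023-09-19 | 2
14 | Router | 2024-01-20 | 2
15 | Camera | 2022-02-19 | 5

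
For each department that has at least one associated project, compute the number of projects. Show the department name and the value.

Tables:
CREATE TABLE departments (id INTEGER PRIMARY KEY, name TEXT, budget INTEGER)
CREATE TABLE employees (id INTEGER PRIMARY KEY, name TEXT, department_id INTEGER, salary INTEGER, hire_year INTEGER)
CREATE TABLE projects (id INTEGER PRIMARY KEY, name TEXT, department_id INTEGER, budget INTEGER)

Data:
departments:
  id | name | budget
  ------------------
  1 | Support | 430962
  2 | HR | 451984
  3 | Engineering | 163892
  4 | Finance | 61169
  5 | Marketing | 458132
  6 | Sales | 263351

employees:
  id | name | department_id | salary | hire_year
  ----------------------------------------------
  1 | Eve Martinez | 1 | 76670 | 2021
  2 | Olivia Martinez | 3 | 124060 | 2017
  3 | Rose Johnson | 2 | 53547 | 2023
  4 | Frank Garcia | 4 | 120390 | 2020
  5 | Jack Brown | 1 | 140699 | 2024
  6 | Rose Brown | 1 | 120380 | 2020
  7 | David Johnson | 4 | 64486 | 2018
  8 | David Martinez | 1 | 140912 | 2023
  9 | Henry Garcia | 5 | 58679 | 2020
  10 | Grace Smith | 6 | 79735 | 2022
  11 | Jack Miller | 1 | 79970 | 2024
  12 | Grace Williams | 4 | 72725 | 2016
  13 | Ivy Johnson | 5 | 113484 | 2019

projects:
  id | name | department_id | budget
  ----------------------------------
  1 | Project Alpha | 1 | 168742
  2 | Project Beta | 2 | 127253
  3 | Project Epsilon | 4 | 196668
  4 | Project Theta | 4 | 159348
SELECT p.name, COUNT(*) AS n FROM projects c JOIN departments p ON c.department_id = p.id GROUP BY p.id, p.name

Execution result:
name | n
Support | 1
HR | 1
Finance | 2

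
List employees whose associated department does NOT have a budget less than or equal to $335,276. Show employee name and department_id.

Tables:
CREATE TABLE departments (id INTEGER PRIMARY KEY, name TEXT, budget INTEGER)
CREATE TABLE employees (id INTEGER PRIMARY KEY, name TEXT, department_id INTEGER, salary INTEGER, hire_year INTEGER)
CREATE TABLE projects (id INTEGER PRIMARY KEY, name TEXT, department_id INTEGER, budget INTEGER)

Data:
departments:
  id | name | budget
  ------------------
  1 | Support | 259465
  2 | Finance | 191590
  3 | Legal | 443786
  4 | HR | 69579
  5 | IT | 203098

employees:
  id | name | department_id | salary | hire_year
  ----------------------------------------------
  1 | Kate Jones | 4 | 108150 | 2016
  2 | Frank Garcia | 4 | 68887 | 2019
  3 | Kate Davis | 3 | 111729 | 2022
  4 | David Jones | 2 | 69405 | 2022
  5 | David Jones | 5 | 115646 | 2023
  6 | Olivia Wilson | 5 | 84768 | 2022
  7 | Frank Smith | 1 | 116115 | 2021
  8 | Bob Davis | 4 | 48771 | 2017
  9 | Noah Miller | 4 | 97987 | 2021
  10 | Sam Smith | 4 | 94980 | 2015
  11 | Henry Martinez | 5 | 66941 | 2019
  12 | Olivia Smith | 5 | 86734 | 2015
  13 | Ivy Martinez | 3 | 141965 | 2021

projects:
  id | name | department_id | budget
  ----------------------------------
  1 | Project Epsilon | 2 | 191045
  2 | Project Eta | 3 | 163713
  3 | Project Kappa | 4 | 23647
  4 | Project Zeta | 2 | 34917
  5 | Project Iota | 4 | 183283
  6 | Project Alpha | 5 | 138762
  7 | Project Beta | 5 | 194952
SELECT name, department_id FROM employees WHERE department_id NOT IN (SELECT id FROM departments WHERE budget <= 335276)

Execution result:
name | department_id
Kate Davis | 3
Ivy Martinez | 3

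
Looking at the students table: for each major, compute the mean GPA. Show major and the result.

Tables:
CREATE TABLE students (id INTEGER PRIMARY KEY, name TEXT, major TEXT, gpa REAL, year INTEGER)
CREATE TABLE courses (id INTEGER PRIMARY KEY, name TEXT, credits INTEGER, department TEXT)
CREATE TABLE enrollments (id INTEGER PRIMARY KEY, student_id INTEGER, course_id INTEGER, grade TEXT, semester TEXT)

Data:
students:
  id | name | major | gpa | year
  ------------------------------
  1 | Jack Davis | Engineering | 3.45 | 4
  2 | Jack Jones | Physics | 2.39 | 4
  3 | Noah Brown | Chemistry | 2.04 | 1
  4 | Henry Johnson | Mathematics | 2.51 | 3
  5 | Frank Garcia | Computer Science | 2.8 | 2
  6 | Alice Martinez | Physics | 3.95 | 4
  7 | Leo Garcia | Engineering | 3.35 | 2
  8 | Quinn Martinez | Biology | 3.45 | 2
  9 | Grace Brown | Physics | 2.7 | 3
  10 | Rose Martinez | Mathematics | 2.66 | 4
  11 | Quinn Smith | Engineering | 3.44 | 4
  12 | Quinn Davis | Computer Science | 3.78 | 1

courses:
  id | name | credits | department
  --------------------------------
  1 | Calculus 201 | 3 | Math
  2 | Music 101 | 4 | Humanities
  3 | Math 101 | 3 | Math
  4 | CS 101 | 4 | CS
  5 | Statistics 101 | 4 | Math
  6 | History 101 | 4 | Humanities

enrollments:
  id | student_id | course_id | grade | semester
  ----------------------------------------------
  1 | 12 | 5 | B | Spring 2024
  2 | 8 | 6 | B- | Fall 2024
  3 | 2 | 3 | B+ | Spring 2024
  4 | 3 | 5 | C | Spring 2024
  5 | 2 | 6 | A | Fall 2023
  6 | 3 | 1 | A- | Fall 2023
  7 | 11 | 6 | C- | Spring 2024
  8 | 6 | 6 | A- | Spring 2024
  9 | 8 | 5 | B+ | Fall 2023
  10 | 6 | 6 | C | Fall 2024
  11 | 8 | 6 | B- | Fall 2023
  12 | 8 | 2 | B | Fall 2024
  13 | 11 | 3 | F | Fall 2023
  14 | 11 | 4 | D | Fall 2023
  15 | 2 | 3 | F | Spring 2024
SELECT major, AVG(gpa) AS avg_gpa FROM students GROUP BY major

Execution result:
major | avg_gpa
Biology | 3.45
Chemistry | 2.04
Computer Science | 3.29
Engineering | 3.41
Mathematics | 2.59
Physics | 3.01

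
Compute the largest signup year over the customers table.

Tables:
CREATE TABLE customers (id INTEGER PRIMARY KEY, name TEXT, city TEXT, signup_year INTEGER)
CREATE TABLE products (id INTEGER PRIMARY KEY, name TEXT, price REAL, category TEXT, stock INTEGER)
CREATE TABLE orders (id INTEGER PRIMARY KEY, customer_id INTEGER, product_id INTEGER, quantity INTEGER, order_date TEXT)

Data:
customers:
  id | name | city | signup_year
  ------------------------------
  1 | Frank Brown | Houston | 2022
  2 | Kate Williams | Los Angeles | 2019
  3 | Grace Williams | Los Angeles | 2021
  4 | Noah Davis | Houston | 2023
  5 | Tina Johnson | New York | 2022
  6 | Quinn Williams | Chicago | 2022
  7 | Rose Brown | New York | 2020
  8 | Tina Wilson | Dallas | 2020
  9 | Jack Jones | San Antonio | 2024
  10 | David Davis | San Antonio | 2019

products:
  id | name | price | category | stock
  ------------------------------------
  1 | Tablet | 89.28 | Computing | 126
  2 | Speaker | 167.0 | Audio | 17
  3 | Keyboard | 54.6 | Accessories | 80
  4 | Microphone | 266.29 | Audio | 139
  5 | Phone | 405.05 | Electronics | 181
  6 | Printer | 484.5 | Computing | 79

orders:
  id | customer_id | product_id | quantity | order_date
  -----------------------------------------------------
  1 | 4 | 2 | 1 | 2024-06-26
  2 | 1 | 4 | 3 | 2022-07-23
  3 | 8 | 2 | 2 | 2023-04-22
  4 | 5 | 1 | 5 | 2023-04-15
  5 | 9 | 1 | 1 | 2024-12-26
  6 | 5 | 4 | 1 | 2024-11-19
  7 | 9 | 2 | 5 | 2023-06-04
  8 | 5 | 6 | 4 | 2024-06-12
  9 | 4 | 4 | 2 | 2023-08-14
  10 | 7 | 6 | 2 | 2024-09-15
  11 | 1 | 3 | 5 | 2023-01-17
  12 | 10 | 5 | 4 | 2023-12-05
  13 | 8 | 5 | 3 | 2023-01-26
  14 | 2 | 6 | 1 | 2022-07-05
SELECT MAX(signup_year) FROM customers

Execution result:
2024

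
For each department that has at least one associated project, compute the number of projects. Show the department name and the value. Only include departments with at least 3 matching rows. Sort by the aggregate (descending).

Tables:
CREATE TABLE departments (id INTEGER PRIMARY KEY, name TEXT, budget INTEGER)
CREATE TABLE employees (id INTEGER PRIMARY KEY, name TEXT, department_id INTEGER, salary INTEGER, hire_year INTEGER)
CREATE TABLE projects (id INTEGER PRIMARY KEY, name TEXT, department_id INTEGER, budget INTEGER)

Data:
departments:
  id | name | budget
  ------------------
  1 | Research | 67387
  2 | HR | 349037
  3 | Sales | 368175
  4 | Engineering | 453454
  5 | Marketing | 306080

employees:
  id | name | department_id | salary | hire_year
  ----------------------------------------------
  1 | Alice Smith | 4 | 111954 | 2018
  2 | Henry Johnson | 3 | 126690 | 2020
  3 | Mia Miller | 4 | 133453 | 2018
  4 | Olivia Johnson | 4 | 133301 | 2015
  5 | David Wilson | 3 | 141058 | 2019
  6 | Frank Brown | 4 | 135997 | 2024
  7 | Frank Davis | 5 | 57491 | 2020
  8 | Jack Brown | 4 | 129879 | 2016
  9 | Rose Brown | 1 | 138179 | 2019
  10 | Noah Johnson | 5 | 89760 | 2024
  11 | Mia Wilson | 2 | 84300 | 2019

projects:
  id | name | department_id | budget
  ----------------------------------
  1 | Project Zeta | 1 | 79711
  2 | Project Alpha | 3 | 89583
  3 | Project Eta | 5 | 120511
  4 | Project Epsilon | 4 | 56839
SELECT p.name, COUNT(*) AS n FROM projects c JOIN departments p ON c.department_id = p.id GROUP BY p.id, p.name HAVING COUNT(*) >= 3 ORDER BY n DESC

Execution result:
(no rows)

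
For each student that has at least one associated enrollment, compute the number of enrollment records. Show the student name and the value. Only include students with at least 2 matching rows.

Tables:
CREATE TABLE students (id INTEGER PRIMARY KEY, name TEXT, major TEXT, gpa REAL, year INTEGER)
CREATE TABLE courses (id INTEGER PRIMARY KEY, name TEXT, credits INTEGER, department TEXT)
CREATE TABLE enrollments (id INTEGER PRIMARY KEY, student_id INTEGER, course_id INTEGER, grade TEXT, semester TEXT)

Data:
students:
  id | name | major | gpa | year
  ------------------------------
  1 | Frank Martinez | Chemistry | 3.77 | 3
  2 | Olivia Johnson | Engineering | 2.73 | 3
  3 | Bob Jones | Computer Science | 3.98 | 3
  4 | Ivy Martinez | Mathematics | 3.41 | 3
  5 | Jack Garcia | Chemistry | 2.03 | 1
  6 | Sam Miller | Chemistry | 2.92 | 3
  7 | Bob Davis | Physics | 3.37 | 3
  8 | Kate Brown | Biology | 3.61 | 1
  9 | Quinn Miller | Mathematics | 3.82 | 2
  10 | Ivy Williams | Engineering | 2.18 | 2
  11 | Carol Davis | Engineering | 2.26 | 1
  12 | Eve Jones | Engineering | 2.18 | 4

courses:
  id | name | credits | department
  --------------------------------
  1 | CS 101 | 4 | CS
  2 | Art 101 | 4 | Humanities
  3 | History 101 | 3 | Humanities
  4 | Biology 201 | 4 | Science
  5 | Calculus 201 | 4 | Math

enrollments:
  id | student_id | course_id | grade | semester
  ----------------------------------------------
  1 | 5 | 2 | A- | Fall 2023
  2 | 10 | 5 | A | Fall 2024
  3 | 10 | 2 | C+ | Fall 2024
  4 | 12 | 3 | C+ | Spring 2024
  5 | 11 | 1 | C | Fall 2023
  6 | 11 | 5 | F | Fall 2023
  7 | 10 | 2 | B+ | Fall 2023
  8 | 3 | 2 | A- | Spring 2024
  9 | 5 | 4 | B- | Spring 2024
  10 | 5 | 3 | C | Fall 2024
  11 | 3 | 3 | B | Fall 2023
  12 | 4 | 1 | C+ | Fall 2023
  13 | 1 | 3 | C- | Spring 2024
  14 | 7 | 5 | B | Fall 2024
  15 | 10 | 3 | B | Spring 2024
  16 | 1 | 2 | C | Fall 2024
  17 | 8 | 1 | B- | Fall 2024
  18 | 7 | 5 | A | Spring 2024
SELECT p.name, COUNT(*) AS n FROM enrollments c JOIN students p ON c.student_id = p.id GROUP BY p.id, p.name HAVING COUNT(*) >= 2

Execution result:
name | n
Frank Martinez | 2
Bob Jones | 2
Jack Garcia | 3
Bob Davis | 2
Ivy Williams | 4
Carol Davis | 2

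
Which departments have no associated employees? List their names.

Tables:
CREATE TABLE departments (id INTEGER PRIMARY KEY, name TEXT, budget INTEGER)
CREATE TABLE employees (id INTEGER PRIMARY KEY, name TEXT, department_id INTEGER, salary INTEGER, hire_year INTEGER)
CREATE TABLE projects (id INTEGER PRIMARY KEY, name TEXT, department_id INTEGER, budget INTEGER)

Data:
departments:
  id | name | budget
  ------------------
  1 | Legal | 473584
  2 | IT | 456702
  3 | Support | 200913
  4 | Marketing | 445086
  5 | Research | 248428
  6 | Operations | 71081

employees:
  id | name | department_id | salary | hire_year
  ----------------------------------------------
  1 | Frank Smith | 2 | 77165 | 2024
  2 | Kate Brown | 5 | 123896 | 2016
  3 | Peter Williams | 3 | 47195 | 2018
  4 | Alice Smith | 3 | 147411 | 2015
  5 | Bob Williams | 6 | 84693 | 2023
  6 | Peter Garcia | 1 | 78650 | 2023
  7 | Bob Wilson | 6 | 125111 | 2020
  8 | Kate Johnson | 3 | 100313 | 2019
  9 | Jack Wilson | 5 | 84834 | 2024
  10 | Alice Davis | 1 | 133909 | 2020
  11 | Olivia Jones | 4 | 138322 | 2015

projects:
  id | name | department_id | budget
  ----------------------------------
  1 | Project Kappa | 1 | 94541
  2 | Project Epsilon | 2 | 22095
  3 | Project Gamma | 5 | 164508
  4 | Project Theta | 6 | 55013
SELECT p.name FROM departments p LEFT JOIN employees c ON c.department_id = p.id WHERE c.id IS NULL

Execution result:
(no rows)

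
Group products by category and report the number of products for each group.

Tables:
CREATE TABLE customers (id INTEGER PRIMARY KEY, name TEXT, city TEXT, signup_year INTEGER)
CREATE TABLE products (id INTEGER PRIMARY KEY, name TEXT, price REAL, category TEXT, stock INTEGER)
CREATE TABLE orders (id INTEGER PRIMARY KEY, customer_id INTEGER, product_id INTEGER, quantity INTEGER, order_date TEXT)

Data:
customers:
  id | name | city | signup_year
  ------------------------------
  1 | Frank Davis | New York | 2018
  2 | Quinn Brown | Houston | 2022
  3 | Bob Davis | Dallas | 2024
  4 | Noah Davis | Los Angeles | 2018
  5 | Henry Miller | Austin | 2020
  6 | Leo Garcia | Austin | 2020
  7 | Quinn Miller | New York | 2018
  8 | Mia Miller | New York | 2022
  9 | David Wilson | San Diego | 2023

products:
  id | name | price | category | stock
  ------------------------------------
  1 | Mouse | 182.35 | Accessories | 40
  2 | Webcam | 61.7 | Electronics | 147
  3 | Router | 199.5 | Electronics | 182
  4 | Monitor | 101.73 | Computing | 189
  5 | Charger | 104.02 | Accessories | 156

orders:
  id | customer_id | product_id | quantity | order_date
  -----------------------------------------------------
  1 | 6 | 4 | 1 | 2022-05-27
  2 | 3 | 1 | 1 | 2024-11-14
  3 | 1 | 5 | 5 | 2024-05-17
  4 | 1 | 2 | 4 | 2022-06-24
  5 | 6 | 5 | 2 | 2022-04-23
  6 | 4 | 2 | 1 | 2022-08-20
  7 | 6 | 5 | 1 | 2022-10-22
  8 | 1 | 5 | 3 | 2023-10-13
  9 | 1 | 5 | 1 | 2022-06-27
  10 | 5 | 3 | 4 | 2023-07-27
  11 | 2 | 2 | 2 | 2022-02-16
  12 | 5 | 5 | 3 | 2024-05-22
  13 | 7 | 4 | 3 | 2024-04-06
SELECT category, COUNT(*) AS n FROM products GROUP BY category

Execution result:
category | n
Accessories | 2
Computing | 1
Electronics | 2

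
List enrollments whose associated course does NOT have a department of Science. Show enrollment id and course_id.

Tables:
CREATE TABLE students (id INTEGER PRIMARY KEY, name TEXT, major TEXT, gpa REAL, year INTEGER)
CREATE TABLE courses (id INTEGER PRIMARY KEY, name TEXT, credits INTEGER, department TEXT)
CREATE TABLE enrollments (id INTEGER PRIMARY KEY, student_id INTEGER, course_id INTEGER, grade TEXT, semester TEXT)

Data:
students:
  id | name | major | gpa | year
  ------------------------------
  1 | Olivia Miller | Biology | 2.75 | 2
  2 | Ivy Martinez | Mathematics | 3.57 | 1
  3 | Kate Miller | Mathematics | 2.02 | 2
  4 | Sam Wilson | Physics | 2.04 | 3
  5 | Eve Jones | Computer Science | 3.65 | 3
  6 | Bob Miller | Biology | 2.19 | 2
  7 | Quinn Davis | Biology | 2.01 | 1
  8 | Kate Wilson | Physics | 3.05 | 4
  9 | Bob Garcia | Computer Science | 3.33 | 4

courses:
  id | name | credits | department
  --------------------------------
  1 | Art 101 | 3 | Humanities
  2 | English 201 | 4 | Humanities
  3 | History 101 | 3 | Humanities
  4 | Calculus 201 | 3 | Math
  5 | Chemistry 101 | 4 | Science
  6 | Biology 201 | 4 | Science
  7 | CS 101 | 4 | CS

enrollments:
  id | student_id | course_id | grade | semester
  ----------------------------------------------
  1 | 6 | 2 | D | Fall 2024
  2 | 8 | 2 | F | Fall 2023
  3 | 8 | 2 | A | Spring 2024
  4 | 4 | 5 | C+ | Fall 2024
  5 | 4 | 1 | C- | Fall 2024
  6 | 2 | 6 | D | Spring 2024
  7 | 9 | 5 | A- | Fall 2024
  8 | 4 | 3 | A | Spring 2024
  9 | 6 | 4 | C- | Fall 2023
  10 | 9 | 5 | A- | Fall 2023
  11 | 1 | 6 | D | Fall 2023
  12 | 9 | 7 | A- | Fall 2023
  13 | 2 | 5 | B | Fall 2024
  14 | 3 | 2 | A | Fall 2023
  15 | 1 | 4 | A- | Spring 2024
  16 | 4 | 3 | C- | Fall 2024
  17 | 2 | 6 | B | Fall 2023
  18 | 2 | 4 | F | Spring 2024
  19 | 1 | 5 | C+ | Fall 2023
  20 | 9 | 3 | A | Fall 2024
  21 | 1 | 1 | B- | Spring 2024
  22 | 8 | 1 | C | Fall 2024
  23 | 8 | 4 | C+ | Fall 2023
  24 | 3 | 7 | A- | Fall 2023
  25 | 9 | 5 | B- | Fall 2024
SELECT id, course_id FROM enrollments WHERE course_id NOT IN (SELECT id FROM courses WHERE department = 'Science')

Execution result:
id | course_id
1 | 2
2 | 2
3 | 2
5 | 1
8 | 3
9 | 4
12 | 7
14 | 2
15 | 4
16 | 3
18 | 4
20 | 3
21 | 1
22 | 1
23 | 4
24 | 7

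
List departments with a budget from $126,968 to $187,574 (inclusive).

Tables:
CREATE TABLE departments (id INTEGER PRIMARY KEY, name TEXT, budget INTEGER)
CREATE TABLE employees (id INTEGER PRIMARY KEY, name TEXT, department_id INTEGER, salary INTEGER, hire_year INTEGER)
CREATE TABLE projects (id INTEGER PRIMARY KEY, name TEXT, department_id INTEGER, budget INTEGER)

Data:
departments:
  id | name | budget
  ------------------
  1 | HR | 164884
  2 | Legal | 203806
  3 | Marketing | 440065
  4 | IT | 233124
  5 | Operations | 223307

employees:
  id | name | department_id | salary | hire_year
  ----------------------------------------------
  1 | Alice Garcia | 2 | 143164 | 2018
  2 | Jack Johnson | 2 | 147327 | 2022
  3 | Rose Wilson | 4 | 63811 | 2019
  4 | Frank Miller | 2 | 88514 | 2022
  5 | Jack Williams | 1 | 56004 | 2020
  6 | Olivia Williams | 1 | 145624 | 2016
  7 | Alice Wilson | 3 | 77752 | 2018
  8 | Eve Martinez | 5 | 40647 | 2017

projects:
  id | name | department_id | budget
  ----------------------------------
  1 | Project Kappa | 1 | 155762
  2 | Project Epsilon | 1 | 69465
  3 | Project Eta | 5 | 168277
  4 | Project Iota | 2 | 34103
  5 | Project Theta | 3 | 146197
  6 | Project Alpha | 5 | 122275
SELECT name, budget FROM departments WHERE budget BETWEEN 126968 AND 187574

Execution result:
name | budget
HR | 164884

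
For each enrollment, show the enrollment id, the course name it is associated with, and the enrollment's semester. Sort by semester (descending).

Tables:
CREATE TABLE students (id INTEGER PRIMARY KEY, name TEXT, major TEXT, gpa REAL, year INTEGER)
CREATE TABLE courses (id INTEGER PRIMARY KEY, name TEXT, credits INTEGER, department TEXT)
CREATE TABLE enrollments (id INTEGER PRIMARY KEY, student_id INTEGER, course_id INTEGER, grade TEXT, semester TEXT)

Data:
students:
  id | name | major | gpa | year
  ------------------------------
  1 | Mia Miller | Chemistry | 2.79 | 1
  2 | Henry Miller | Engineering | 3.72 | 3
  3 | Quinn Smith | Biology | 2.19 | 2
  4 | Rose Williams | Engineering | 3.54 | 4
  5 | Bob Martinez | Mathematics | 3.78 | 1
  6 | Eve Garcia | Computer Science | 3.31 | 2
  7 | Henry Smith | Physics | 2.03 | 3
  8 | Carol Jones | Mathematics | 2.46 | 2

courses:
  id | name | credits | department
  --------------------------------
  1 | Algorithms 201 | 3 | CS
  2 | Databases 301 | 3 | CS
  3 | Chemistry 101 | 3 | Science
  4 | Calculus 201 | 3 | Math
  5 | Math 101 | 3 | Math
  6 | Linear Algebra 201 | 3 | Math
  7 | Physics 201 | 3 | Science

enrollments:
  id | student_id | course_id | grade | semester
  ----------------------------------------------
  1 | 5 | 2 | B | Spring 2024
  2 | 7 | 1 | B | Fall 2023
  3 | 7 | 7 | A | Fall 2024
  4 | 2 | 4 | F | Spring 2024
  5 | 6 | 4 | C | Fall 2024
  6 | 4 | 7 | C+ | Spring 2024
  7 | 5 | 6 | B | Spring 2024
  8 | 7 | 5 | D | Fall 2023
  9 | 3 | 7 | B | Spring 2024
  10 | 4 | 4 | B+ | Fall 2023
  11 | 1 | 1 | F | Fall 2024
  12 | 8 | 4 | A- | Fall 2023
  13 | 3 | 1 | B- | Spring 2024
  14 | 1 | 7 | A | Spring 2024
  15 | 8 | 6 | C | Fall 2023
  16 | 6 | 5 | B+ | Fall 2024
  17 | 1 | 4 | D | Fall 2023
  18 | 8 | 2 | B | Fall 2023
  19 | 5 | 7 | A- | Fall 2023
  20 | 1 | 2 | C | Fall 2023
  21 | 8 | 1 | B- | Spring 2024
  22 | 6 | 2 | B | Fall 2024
SELECT c.id, p.name AS course, c.semester FROM enrollments c JOIN courses p ON c.course_id = p.id ORDER BY c.semester DESC

Execution result:
id | course | semester
1 | Databases 301 | Spring 2024
4 | Calculus 201 | Spring 2024
6 | Physics 201 | Spring 2024
7 | Linear Algebra 201 | Spring 2024
9 | Physics 201 | Spring 2024
13 | Algorithms 201 | Spring 2024
14 | Physics 201 | Spring 2024
21 | Algorithms 201 | Spring 2024
3 | Physics 201 | Fall 2024
5 | Calculus 201 | Fall 2024
11 | Algorithms 201 | Fall 2024
16 | Math 101 | Fall 2024
22 | Databases 301 | Fall 2024
2 | Algorithms 201 | Fall 2023
8 | Math 101 | Fall 2023
10 | Calculus 201 | Fall 2023
12 | Calculus 201 | Fall 2023
15 | Linear Algebra 201 | Fall 2023
17 | Calculus 201 | Fall 2023
18 | Databases 301 | Fall 2023
19 | Physics 201 | Fall 2023
20 | Databases 301 | Fall 2023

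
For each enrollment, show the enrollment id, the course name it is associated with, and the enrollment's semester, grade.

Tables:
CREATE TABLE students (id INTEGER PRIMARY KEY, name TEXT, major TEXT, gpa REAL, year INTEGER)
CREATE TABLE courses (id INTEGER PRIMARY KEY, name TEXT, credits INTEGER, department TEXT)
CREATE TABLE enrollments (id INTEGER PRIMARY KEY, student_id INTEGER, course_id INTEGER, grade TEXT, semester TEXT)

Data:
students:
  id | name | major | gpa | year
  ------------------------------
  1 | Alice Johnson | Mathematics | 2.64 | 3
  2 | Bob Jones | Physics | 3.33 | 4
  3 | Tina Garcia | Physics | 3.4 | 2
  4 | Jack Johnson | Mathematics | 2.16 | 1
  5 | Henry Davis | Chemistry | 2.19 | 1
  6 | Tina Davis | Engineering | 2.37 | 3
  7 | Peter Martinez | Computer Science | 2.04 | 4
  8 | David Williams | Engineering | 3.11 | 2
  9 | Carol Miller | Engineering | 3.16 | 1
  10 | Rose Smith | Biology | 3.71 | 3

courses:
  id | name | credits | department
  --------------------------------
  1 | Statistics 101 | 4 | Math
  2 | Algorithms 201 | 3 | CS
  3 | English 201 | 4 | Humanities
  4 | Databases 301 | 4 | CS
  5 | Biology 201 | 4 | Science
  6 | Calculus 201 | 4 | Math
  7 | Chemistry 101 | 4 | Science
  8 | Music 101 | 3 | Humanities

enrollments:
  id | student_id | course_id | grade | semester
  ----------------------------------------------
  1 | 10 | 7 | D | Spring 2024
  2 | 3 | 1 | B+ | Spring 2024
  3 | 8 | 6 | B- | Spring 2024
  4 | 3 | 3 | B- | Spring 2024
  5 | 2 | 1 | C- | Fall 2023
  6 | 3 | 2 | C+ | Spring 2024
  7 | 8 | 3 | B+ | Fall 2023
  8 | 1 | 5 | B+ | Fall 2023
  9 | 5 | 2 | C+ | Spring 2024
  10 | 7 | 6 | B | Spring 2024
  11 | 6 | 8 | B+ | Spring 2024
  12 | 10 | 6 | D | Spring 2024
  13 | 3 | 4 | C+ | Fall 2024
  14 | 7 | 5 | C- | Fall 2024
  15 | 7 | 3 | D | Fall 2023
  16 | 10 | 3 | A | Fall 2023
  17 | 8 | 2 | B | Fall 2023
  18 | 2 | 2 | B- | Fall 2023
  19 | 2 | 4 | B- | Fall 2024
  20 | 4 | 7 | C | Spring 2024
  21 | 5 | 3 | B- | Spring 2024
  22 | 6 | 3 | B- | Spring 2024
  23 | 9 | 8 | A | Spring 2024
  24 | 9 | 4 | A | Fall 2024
SELECT c.id, p.name AS course, c.semester, c.grade FROM enrollments c JOIN courses p ON c.course_id = p.id

Execution result:
id | course | semester | grade
1 | Chemistry 101 | Spring 2024 | D
2 | Statistics 101 | Spring 2024 | B+
3 | Calculus 201 | Spring 2024 | B-
4 | English 201 | Spring 2024 | B-
5 | Statistics 101 | Fall 2023 | C-
6 | Algorithms 201 | Spring 2024 | C+
7 | English 201 | Fall 2023 | B+
8 | Biology 201 | Fall 2023 | B+
9 | Algorithms 201 | Spring 2024 | C+
10 | Calculus 201 | Spring 2024 | B
11 | Music 101 | Spring 2024 | B+
12 | Calculus 201 | Spring 2024 | D
13 | Databases 301 | Fall 2024 | C+
14 | Biology 201 | Fall 2024 | C-
15 | English 201 | Fall 2023 | D
16 | English 201 | Fall 2023 | A
17 | Algorithms 201 | Fall 2023 | B
18 | Algorithms 201 | Fall 2023 | B-
19 | Databases 301 | Fall 2024 | B-
20 | Chemistry 101 | Spring 2024 | C
21 | English 201 | Spring 2024 | B-
22 | English 201 | Spring 2024 | B-
23 | Music 101 | Spring 2024 | A
24 | Databases 301 | Fall 2024 | A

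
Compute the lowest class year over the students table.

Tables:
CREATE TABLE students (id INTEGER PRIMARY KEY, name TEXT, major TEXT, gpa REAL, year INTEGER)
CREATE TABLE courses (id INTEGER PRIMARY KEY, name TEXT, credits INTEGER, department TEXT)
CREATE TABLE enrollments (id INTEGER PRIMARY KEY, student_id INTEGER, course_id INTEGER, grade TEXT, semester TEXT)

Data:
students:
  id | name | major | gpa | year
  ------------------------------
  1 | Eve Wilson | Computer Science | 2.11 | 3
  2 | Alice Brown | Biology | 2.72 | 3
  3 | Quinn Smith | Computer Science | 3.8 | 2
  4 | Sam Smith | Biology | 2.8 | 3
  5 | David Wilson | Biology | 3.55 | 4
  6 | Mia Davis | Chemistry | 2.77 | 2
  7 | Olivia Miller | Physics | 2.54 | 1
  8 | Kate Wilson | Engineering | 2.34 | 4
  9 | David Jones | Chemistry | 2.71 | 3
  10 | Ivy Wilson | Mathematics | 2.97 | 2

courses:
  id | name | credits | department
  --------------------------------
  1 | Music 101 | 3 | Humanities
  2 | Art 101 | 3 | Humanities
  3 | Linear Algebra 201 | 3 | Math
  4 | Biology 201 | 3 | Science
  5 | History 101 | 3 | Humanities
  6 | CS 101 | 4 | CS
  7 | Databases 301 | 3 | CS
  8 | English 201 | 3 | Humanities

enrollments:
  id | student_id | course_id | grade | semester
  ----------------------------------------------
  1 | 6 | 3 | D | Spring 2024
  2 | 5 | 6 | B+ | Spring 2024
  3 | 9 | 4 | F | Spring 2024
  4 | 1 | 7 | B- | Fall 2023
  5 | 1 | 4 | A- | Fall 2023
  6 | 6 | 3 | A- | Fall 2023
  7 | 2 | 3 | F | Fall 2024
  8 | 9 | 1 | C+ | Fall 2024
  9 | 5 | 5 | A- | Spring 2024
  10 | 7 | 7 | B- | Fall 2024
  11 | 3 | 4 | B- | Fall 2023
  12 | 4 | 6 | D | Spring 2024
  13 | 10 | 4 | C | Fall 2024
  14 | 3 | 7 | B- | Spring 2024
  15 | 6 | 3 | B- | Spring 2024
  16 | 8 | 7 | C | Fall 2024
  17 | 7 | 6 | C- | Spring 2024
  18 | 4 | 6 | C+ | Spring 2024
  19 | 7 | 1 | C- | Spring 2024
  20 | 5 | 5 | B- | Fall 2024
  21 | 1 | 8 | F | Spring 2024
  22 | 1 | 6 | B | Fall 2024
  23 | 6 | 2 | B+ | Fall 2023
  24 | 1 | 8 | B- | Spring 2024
SELECT MIN(year) FROM students

Execution result:
1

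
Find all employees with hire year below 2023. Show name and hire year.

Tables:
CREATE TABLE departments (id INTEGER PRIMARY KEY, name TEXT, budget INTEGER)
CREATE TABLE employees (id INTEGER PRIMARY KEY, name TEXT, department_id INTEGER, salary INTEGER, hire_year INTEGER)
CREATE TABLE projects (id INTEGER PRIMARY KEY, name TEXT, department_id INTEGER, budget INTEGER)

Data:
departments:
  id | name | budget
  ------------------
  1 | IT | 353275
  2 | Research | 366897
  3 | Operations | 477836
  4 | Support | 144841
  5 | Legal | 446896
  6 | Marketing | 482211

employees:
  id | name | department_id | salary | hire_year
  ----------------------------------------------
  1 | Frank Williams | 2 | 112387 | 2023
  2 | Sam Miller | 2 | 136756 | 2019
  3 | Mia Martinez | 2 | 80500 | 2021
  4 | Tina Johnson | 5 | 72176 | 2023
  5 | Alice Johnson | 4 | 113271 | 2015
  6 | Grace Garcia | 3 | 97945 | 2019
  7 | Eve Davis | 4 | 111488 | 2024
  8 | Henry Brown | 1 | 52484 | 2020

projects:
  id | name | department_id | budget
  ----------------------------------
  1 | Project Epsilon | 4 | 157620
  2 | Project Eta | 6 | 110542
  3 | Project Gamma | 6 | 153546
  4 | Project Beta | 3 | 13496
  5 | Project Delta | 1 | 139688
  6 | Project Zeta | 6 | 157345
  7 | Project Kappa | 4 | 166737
SELECT name, hire_year FROM employees WHERE hire_year < 2023

Execution result:
name | hire_year
Sam Miller | 2019
Mia Martinez | 2021
Alice Johnson | 2015
Grace Garcia | 2019
Henry Brown | 2020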